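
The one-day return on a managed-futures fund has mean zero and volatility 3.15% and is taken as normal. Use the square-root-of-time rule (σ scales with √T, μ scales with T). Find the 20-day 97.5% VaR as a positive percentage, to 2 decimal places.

27.61%

At 97.5%, z = 1.960.
σ_{20d} = 3.15% × √20 = 14.087%.
VaR = 1.960 × 14.087% = 27.611%.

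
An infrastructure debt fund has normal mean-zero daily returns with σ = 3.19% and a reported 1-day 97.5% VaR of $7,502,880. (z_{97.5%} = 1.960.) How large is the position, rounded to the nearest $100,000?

VaR as a fraction of value: z·σ = 1.960 × 3.19% = 6.2524%.
Position = $7,502,880 / 0.062524 = $120,000,000.

$120,000,000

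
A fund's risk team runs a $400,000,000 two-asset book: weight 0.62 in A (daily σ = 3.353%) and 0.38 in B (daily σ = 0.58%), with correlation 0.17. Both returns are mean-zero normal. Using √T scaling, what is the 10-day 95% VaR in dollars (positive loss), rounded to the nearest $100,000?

σ_p = √(0.62²·3.353² + 0.38²·0.58² + 2·0.17·0.62·0.38·3.353·0.58) = 2.127%.
σ_{10d} = 2.127% × √10 = 6.726%.
z(95%) = 1.645.
VaR = 1.645 × 6.726% = 11.064%; on $400,000,000 that is $44,256,000.

$44,300,000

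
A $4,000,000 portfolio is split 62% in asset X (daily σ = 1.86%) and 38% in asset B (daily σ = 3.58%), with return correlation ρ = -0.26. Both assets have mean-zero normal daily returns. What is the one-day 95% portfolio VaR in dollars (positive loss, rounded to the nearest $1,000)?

σ_p² = 0.62²·1.86² + 0.38²·3.58² + 2·-0.26·0.62·0.38·1.86·3.58 = 2.3648 (%²).
σ_p = √2.3648 = 1.538%.
At 95%, z = 1.645.
VaR = 1.645 × 1.538% = 2.530%; on $4,000,000 that is $101,200.

$101,000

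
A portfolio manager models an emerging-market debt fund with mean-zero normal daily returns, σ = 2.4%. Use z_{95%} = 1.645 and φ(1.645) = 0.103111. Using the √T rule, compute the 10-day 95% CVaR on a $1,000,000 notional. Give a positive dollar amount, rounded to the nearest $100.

$156,500

σ_{10d} = 2.4% × √10 = 7.589%.
ES multiplier = φ(z)/(1−α) = 0.103111/0.05 = 2.062.
ES = 7.589% × 2.062 = 15.649%; on $1,000,000: $156,490.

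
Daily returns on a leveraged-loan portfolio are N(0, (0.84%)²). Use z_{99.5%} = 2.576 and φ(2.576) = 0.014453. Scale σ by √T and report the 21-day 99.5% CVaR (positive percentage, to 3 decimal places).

11.127%

σ_{21d} = 0.84% × √21 = 3.849%.
ES multiplier = φ(z)/(1−α) = 0.014453/0.005 = 2.891.
ES = 3.849% × 2.891 = 11.127%.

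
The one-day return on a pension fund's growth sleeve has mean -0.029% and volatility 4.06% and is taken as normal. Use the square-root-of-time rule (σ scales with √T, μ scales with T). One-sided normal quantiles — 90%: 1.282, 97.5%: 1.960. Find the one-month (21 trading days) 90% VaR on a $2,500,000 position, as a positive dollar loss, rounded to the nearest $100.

$611,500

σ_{21d} = 4.06% × √21 = 18.605%; μ_{21d} = 21 × -0.029% = -0.609%.
VaR = −(-0.609%) + 1.282 × 18.605% = 24.461%.
On $2,500,000: 0.24461 × $2,500,000 = $611,525.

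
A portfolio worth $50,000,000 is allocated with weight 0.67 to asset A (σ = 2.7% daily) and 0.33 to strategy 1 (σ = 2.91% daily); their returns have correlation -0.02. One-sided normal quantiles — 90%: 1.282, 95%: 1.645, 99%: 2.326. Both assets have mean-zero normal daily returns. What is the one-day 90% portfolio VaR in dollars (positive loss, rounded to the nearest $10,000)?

$1,300,000

σ_p² = 0.67²·2.7² + 0.33²·2.91² + 2·-0.02·0.67·0.33·2.7·2.91 = 4.1252 (%²).
σ_p = √4.1252 = 2.031%.
VaR = 1.282 × 2.031% = 2.604%; on $50,000,000 that is $1,302,000.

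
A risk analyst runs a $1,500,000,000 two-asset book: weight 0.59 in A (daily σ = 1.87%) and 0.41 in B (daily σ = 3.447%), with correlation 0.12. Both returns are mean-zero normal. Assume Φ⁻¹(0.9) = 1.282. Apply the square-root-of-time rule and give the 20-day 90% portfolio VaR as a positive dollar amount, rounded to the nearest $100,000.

$162,900,000

σ_p = √(0.59²·1.87² + 0.41²·3.447² + 2·0.12·0.59·0.41·1.87·3.447) = 1.894%.
σ_{20d} = 1.894% × √20 = 8.470%.
VaR = 1.282 × 8.470% = 10.859%; on $1,500,000,000 that is $162,885,000.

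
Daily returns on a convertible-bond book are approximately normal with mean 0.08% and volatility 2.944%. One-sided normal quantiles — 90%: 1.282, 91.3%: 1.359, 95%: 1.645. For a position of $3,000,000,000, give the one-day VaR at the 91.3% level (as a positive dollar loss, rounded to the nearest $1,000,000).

VaR = −μ + z·σ = −(0.08%) + 1.359 × 2.944% = 3.921%.
On $3,000,000,000: 0.03921 × $3,000,000,000 = $117,630,000.

$118,000,000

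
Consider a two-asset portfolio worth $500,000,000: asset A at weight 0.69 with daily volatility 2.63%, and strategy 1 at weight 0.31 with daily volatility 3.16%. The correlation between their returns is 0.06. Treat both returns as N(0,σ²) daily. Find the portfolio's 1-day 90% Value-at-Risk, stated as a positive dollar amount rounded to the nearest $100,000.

σ_p² = 0.69²·2.63² + 0.31²·3.16² + 2·0.06·0.69·0.31·2.63·3.16 = 4.4661 (%²).
σ_p = √4.4661 = 2.113%.
At 90%, z = 1.282.
VaR = 1.282 × 2.113% = 2.709%; on $500,000,000 that is $13,545,000.

$13,500,000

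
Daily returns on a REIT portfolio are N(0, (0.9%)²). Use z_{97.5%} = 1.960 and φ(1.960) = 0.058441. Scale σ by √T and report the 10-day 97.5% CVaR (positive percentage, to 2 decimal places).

σ_{10d} = 0.9% × √10 = 2.846%.
ES multiplier = φ(z)/(1−α) = 0.058441/0.025 = 2.338.
ES = 2.846% × 2.338 = 6.654%.

6.65%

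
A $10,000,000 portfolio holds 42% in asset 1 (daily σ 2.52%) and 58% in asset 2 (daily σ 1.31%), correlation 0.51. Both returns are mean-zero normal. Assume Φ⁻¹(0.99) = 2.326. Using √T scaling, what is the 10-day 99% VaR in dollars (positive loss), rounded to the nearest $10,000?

σ_p = √(0.42²·2.52² + 0.58²·1.31² + 2·0.51·0.42·0.58·2.52·1.31) = 1.587%.
σ_{10d} = 1.587% × √10 = 5.019%.
VaR = 2.326 × 5.019% = 11.674%; on $10,000,000 that is $1,167,400.

$1,170,000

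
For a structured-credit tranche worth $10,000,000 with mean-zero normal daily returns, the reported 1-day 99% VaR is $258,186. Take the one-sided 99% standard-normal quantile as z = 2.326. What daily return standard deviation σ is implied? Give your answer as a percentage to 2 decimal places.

1.11%

VaR as a fraction: $258,186 / $10,000,000 = 2.582%.
σ = VaR / z = 2.582% / 2.326 = 1.110%.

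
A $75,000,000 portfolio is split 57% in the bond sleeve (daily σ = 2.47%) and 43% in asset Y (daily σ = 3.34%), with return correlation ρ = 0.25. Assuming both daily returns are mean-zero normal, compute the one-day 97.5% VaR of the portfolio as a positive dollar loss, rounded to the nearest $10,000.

$3,310,000

σ_p² = 0.57²·2.47² + 0.43²·3.34² + 2·0.25·0.57·0.43·2.47·3.34 = 5.0559 (%²).
σ_p = √5.0559 = 2.249%.
At 97.5%, z = 1.960.
VaR = 1.960 × 2.249% = 4.408%; on $75,000,000 that is $3,306,000.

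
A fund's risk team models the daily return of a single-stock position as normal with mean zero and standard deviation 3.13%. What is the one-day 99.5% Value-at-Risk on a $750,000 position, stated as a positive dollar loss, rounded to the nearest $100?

At 99.5% one-sided, z = 2.576.
VaR = z·σ = 2.576 × 3.13% = 8.063%.
On $750,000: 0.08063 × $750,000 = $60,473.

$60,500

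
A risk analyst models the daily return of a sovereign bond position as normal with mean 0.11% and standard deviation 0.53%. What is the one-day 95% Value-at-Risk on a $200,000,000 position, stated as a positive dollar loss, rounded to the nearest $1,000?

$1,524,000

At 95% one-sided, z = 1.645.
VaR = −μ + z·σ = −(0.11%) + 1.645 × 0.53% = 0.762%.
On $200,000,000: 0.00762 × $200,000,000 = $1,524,000.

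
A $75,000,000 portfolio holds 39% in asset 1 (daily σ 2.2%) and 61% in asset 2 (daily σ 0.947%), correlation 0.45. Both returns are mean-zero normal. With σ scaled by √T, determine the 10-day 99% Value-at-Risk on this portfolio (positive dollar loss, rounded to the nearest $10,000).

$6,790,000

σ_p = √(0.39²·2.2² + 0.61²·0.947² + 2·0.45·0.39·0.61·2.2·0.947) = 1.231%.
σ_{10d} = 1.231% × √10 = 3.893%.
z(99%) = 2.326.
VaR = 2.326 × 3.893% = 9.055%; on $75,000,000 that is $6,791,250.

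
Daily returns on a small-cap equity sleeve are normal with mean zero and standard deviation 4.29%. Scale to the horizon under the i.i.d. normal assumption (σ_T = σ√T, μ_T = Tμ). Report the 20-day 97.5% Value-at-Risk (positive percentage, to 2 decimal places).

At 97.5%, z = 1.960.
σ_{20d} = 4.29% × √20 = 19.185%.
VaR = 1.960 × 19.185% = 37.603%.

37.60%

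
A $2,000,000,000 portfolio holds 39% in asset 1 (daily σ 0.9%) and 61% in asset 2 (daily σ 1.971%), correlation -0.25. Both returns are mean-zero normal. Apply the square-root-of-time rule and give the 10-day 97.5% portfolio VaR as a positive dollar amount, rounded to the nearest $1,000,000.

$144,000,000

σ_p = √(0.39²·0.9² + 0.61²·1.971² + 2·-0.25·0.39·0.61·0.9·1.971) = 1.165%.
σ_{10d} = 1.165% × √10 = 3.684%.
z(97.5%) = 1.960.
VaR = 1.960 × 3.684% = 7.221%; on $2,000,000,000 that is $144,420,000.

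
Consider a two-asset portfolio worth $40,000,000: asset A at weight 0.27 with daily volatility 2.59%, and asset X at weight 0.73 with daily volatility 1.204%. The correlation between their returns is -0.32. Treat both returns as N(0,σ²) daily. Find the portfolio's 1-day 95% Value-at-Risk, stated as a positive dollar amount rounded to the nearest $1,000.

σ_p² = 0.27²·2.59² + 0.73²·1.204² + 2·-0.32·0.27·0.73·2.59·1.204 = 0.8682 (%²).
σ_p = √0.8682 = 0.932%.
At 95%, z = 1.645.
VaR = 1.645 × 0.932% = 1.533%; on $40,000,000 that is $613,200.

$613,000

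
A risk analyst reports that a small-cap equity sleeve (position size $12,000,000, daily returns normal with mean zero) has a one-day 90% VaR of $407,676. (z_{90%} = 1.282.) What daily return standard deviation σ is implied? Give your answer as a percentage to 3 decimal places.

2.650%

VaR as a fraction: $407,676 / $12,000,000 = 3.397%.
σ = VaR / z = 3.397% / 1.282 = 2.650%.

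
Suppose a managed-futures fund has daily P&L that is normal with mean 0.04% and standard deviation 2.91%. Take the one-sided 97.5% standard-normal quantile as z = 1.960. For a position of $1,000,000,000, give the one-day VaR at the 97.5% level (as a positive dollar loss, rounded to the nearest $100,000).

$56,600,000

VaR = −μ + z·σ = −(0.04%) + 1.960 × 2.91% = 5.664%.
On $1,000,000,000: 0.05664 × $1,000,000,000 = $56,640,000.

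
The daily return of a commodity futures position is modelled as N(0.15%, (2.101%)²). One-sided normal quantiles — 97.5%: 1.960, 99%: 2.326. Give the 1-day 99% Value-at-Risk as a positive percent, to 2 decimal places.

VaR = −μ + z·σ = −(0.15%) + 2.326 × 2.101% = 4.737%.

4.74%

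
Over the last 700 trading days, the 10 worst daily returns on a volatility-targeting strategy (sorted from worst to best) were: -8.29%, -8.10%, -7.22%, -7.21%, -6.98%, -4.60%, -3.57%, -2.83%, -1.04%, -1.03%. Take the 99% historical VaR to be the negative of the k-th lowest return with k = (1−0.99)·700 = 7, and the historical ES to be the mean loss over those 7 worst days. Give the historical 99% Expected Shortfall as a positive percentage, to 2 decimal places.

The 7 worst returns sum to -45.97%.
ES = −(-45.97%) / 7 = 6.5671…% ≈ 6.57%.

6.57%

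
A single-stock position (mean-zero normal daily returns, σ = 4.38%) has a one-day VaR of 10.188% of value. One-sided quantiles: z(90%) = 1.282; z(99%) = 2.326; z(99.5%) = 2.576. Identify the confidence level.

Implied z = VaR/σ = 10.188 / 4.38 = 2.326.
This matches z(99%) = 2.326.

99%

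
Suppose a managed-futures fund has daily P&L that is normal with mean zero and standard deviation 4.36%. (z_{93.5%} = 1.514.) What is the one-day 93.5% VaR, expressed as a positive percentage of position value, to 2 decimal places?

VaR = z·σ = 1.514 × 4.36% = 6.601%.

6.60%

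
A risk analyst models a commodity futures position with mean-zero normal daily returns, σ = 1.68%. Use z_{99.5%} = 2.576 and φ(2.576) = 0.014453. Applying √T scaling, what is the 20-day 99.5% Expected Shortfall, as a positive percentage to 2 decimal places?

21.72%

σ_{20d} = 1.68% × √20 = 7.513%.
ES multiplier = φ(z)/(1−α) = 0.014453/0.005 = 2.891.
ES = 7.513% × 2.891 = 21.720%.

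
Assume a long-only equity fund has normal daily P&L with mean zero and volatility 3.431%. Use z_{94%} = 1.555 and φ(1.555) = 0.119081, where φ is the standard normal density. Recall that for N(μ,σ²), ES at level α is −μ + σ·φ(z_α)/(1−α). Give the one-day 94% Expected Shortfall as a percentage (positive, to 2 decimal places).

Tail multiplier: φ(z)/(1−α) = 0.119081 / 0.06 = 1.985.
ES = 3.431% × 1.985 = 6.811%.

6.81%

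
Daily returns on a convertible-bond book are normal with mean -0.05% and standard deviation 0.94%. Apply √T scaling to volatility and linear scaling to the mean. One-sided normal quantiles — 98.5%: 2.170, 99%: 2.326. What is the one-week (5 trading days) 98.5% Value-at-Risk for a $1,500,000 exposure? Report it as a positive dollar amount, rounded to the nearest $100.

$72,200

σ_{5d} = 0.94% × √5 = 2.102%; μ_{5d} = 5 × -0.05% = -0.250%.
VaR = −(-0.250%) + 2.170 × 2.102% = 4.811%.
On $1,500,000: 0.04811 × $1,500,000 = $72,165.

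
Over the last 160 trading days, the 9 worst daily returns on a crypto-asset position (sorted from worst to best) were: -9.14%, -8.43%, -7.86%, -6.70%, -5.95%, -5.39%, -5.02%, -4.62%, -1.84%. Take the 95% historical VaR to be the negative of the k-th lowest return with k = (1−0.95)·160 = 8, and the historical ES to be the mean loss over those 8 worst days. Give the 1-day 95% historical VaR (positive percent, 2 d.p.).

k = 8; the 8th lowest return is -4.62%, so VaR = 4.62%.

4.62%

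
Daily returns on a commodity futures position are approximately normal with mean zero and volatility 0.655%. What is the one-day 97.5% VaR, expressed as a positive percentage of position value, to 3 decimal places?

At 97.5% one-sided, z = 1.960.
VaR = z·σ = 1.960 × 0.655% = 1.284%.

1.284%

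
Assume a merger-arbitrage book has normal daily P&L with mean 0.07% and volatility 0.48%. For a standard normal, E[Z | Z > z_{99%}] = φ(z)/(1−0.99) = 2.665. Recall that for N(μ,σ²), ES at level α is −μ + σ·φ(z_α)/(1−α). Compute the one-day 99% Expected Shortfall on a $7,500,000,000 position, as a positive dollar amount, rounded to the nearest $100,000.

$90,700,000

ES = −(0.07%) + 0.48% × 2.665 = 1.209%.
On $7,500,000,000: 0.01209 × $7,500,000,000 = $90,675,000.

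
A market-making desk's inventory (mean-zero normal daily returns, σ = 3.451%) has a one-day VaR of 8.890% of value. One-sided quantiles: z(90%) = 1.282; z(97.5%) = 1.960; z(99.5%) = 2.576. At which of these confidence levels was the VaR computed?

Implied z = VaR/σ = 8.890 / 3.451 = 2.576.
This matches z(99.5%) = 2.576.

99.5%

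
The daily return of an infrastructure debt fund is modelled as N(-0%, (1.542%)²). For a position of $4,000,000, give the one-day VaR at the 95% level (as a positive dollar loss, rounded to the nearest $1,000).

$101,000

At 95% one-sided, z = 1.645.
VaR = z·σ = 1.645 × 1.542% = 2.537%.
On $4,000,000: 0.02537 × $4,000,000 = $101,480.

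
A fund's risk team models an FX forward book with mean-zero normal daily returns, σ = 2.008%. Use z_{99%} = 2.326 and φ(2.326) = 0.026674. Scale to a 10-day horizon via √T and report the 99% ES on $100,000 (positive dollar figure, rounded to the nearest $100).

σ_{10d} = 2.008% × √10 = 6.350%.
ES multiplier = φ(z)/(1−α) = 0.026674/0.01 = 2.667.
ES = 6.350% × 2.667 = 16.935%; on $100,000: $16,935.

$16,900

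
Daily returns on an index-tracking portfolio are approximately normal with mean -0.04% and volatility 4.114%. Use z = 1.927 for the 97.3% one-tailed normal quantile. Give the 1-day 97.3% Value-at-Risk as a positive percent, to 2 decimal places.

7.97%

VaR = −μ + z·σ = −(-0.04%) + 1.927 × 4.114% = 7.968%.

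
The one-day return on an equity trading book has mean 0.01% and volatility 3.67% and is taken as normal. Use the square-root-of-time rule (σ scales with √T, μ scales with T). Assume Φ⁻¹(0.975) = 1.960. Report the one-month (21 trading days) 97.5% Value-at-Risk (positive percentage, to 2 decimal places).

32.75%

σ_{21d} = 3.67% × √21 = 16.818%; μ_{21d} = 21 × 0.01% = 0.210%.
VaR = −(0.210%) + 1.960 × 16.818% = 32.753%.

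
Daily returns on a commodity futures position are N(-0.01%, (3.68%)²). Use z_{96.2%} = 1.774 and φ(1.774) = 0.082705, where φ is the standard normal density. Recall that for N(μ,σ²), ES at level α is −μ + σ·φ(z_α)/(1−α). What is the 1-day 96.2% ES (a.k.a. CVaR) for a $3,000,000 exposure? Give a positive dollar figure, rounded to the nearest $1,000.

$241,000

Tail multiplier: φ(z)/(1−α) = 0.082705 / 0.038 = 2.176.
ES = −(-0.01%) + 3.68% × 2.176 = 8.018%.
On $3,000,000: 0.08018 × $3,000,000 = $240,540.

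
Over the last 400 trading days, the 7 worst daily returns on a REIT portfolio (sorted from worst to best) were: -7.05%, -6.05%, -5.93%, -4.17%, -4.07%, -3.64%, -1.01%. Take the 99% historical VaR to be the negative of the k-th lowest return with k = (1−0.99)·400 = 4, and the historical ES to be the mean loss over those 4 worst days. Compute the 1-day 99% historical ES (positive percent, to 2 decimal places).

5.80%

The 4 worst returns sum to -23.20%.
ES = −(-23.20%) / 4 = 5.8% ≈ 5.80%.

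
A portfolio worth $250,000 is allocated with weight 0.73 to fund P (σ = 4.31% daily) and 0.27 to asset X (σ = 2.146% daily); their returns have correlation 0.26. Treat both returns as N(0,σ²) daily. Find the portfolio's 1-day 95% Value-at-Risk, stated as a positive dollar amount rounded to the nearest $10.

σ_p² = 0.73²·4.31² + 0.27²·2.146² + 2·0.26·0.73·0.27·4.31·2.146 = 11.1829 (%²).
σ_p = √11.1829 = 3.344%.
At 95%, z = 1.645.
VaR = 1.645 × 3.344% = 5.501%; on $250,000 that is $13,752.

$13,750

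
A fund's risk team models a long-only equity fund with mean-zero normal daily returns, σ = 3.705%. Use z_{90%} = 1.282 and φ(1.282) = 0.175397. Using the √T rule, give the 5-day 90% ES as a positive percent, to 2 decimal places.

σ_{5d} = 3.705% × √5 = 8.285%.
ES multiplier = φ(z)/(1−α) = 0.175397/0.1 = 1.754.
ES = 8.285% × 1.754 = 14.532%.

14.53%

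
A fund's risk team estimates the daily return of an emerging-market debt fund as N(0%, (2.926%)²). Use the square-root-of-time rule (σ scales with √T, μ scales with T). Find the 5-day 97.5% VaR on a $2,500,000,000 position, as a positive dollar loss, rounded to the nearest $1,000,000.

$321,000,000

At 97.5%, z = 1.960.
σ_{5d} = 2.926% × √5 = 6.543%.
VaR = 1.960 × 6.543% = 12.824%.
On $2,500,000,000: 0.12824 × $2,500,000,000 = $320,600,000.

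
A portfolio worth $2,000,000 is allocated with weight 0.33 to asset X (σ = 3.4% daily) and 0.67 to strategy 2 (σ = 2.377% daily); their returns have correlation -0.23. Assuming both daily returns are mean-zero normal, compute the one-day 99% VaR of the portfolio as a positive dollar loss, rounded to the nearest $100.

$80,200

σ_p² = 0.33²·3.4² + 0.67²·2.377² + 2·-0.23·0.33·0.67·3.4·2.377 = 2.9733 (%²).
σ_p = √2.9733 = 1.724%.
At 99%, z = 2.326.
VaR = 2.326 × 1.724% = 4.010%; on $2,000,000 that is $80,200.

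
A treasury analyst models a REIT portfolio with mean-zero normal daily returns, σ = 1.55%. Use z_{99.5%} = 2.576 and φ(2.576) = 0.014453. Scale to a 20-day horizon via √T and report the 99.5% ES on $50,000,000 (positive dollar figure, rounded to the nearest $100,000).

σ_{20d} = 1.55% × √20 = 6.932%.
ES multiplier = φ(z)/(1−α) = 0.014453/0.005 = 2.891.
ES = 6.932% × 2.891 = 20.040%; on $50,000,000: $10,020,000.

$10,000,000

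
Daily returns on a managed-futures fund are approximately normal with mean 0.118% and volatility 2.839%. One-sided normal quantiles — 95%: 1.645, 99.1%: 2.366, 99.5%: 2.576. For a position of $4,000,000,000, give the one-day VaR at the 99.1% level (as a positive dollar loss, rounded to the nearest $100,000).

VaR = −μ + z·σ = −(0.118%) + 2.366 × 2.839% = 6.599%.
On $4,000,000,000: 0.06599 × $4,000,000,000 = $263,960,000.

$264,000,000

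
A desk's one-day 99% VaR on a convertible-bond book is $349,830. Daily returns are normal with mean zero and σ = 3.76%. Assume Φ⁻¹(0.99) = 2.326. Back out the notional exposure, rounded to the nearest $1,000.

VaR as a fraction of value: z·σ = 2.326 × 3.76% = 8.74576%.
Position = $349,830 / 0.0874576 = $3,999,995.

$4,000,000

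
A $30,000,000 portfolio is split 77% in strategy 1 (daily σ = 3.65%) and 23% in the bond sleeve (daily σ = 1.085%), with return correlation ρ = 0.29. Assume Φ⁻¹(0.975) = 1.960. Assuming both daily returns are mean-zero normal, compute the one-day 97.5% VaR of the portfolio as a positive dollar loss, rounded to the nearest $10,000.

$1,700,000

σ_p² = 0.77²·3.65² + 0.23²·1.085² + 2·0.29·0.77·0.23·3.65·1.085 = 8.3680 (%²).
σ_p = √8.3680 = 2.893%.
VaR = 1.960 × 2.893% = 5.670%; on $30,000,000 that is $1,701,000.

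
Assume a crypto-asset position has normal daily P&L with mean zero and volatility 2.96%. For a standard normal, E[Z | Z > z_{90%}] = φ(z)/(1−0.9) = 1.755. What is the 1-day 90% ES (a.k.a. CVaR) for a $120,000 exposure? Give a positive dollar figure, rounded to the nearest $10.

$6,230

ES = 2.96% × 1.755 = 5.195%.
On $120,000: 0.05195 × $120,000 = $6,234.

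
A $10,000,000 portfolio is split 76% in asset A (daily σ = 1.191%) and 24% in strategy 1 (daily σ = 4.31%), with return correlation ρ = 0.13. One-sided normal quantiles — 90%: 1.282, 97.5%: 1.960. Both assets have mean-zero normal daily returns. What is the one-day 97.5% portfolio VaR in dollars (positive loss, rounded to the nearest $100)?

$286,200

σ_p² = 0.76²·1.191² + 0.24²·4.31² + 2·0.13·0.76·0.24·1.191·4.31 = 2.1327 (%²).
σ_p = √2.1327 = 1.460%.
VaR = 1.960 × 1.460% = 2.862%; on $10,000,000 that is $286,200.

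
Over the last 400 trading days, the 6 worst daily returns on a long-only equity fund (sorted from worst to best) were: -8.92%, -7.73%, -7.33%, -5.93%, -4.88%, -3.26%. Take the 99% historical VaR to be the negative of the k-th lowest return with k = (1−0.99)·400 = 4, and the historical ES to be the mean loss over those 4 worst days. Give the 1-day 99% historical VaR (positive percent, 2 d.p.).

k = 4; the 4th lowest return is -5.93%, so VaR = 5.93%.

5.93%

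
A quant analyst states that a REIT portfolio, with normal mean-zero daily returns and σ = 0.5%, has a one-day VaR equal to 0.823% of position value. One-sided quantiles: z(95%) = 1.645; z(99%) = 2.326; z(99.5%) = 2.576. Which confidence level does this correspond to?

Implied z = VaR/σ = 0.823 / 0.5 = 1.646.
This matches z(95%) = 1.645.

95%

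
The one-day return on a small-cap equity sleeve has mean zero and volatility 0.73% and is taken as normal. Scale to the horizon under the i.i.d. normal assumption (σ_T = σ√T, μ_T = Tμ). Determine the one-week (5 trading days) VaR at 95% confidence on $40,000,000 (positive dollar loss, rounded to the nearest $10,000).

$1,070,000

At 95%, z = 1.645.
σ_{5d} = 0.73% × √5 = 1.632%.
VaR = 1.645 × 1.632% = 2.685%.
On $40,000,000: 0.02685 × $40,000,000 = $1,074,000.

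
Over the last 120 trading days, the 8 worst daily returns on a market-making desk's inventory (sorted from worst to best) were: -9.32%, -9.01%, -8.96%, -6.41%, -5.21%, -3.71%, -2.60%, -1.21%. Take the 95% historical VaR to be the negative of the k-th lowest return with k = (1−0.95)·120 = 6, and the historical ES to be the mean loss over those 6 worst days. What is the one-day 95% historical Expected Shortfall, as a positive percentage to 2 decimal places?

The 6 worst returns sum to -42.62%.
ES = −(-42.62%) / 6 = 7.1033…% ≈ 7.10%.

7.10%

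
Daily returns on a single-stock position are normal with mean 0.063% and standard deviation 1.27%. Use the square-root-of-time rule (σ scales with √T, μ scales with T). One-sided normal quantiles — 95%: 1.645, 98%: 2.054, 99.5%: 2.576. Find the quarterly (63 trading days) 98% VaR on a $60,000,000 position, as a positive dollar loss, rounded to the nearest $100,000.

$10,000,000

σ_{63d} = 1.27% × √63 = 10.080%; μ_{63d} = 63 × 0.063% = 3.969%.
VaR = −(3.969%) + 2.054 × 10.080% = 16.735%.
On $60,000,000: 0.16735 × $60,000,000 = $10,041,000.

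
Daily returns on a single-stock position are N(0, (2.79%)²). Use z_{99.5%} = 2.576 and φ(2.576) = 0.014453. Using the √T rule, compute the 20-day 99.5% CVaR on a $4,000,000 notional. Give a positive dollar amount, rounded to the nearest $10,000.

$1,440,000

σ_{20d} = 2.79% × √20 = 12.477%.
ES multiplier = φ(z)/(1−α) = 0.014453/0.005 = 2.891.
ES = 12.477% × 2.891 = 36.071%; on $4,000,000: $1,442,840.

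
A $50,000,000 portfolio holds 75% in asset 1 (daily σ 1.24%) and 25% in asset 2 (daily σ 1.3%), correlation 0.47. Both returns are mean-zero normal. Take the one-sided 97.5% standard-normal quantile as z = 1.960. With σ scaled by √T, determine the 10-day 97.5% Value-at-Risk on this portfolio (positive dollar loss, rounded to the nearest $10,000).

σ_p = √(0.75²·1.24² + 0.25²·1.3² + 2·0.47·0.75·0.25·1.24·1.3) = 1.120%.
σ_{10d} = 1.120% × √10 = 3.542%.
VaR = 1.960 × 3.542% = 6.942%; on $50,000,000 that is $3,471,000.

$3,470,000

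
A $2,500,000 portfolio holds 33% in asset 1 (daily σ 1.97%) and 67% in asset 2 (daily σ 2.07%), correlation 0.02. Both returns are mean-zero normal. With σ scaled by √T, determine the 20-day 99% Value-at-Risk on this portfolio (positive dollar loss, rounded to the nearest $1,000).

σ_p = √(0.33²·1.97² + 0.67²·2.07² + 2·0.02·0.33·0.67·1.97·2.07) = 1.543%.
σ_{20d} = 1.543% × √20 = 6.901%.
z(99%) = 2.326.
VaR = 2.326 × 6.901% = 16.052%; on $2,500,000 that is $401,300.

$401,000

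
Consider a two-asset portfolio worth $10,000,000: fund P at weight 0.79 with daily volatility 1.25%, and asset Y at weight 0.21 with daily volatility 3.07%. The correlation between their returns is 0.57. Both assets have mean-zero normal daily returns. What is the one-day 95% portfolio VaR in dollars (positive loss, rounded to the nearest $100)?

$239,300

σ_p² = 0.79²·1.25² + 0.21²·3.07² + 2·0.57·0.79·0.21·1.25·3.07 = 2.1166 (%²).
σ_p = √2.1166 = 1.455%.
At 95%, z = 1.645.
VaR = 1.645 × 1.455% = 2.393%; on $10,000,000 that is $239,300.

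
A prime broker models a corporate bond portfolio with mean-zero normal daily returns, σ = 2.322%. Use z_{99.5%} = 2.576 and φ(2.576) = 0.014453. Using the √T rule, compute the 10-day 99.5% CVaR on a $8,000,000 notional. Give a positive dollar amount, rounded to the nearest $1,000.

σ_{10d} = 2.322% × √10 = 7.343%.
ES multiplier = φ(z)/(1−α) = 0.014453/0.005 = 2.891.
ES = 7.343% × 2.891 = 21.229%; on $8,000,000: $1,698,320.

$1,698,000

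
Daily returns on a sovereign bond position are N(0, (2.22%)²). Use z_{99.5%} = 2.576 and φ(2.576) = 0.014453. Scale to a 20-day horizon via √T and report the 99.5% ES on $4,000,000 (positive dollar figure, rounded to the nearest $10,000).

σ_{20d} = 2.22% × √20 = 9.928%.
ES multiplier = φ(z)/(1−α) = 0.014453/0.005 = 2.891.
ES = 9.928% × 2.891 = 28.702%; on $4,000,000: $1,148,080.

$1,150,000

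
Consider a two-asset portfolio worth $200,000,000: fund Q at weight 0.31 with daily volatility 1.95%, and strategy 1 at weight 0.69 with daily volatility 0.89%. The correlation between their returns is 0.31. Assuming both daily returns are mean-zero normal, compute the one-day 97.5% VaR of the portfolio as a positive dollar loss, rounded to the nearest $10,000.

$3,870,000

σ_p² = 0.31²·1.95² + 0.69²·0.89² + 2·0.31·0.31·0.69·1.95·0.89 = 0.9727 (%²).
σ_p = √0.9727 = 0.986%.
At 97.5%, z = 1.960.
VaR = 1.960 × 0.986% = 1.933%; on $200,000,000 that is $3,866,000.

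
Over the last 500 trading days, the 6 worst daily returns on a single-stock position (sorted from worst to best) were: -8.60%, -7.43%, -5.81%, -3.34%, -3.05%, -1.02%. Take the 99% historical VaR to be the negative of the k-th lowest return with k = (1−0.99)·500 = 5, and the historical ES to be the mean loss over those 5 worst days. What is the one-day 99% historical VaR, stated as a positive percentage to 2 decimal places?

3.05%

k = 5; the 5th lowest return is -3.05%, so VaR = 3.05%.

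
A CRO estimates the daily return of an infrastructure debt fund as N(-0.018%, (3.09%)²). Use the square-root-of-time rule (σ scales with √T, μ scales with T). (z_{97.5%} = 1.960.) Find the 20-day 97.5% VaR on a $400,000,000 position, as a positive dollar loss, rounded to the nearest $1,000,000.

σ_{20d} = 3.09% × √20 = 13.819%; μ_{20d} = 20 × -0.018% = -0.360%.
VaR = −(-0.360%) + 1.960 × 13.819% = 27.445%.
On $400,000,000: 0.27445 × $400,000,000 = $109,780,000.

$110,000,000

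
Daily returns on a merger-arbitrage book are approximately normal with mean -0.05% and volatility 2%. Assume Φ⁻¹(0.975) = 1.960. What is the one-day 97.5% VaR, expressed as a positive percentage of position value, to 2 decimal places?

VaR = −μ + z·σ = −(-0.05%) + 1.960 × 2% = 3.970%.

3.97%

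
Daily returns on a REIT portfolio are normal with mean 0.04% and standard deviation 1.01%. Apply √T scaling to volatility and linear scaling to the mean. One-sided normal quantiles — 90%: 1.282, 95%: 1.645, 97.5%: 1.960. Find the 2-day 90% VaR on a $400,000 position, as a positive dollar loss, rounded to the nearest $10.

$7,000

σ_{2d} = 1.01% × √2 = 1.428%; μ_{2d} = 2 × 0.04% = 0.080%.
VaR = −(0.080%) + 1.282 × 1.428% = 1.751%.
On $400,000: 0.01751 × $400,000 = $7,004.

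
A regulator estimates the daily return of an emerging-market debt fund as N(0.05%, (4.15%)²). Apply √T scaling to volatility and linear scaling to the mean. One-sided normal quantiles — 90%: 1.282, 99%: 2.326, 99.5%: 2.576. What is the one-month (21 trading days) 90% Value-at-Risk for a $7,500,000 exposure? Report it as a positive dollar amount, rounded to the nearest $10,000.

$1,750,000

σ_{21d} = 4.15% × √21 = 19.018%; μ_{21d} = 21 × 0.05% = 1.050%.
VaR = −(1.050%) + 1.282 × 19.018% = 23.331%.
On $7,500,000: 0.23331 × $7,500,000 = $1,749,825.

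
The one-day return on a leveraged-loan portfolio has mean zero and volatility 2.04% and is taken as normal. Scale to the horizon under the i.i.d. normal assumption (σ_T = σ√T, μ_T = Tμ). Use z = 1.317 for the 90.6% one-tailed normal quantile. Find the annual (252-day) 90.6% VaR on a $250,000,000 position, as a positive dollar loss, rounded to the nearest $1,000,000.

σ_{252d} = 2.04% × √252 = 32.384%.
VaR = 1.317 × 32.384% = 42.650%.
On $250,000,000: 0.42650 × $250,000,000 = $106,625,000.

$107,000,000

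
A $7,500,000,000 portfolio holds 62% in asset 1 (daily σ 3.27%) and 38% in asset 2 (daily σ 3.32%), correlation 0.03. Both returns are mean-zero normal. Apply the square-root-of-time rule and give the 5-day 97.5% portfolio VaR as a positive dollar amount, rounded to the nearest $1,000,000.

σ_p = √(0.62²·3.27² + 0.38²·3.32² + 2·0.03·0.62·0.38·3.27·3.32) = 2.420%.
σ_{5d} = 2.420% × √5 = 5.411%.
z(97.5%) = 1.960.
VaR = 1.960 × 5.411% = 10.606%; on $7,500,000,000 that is $795,450,000.

$795,000,000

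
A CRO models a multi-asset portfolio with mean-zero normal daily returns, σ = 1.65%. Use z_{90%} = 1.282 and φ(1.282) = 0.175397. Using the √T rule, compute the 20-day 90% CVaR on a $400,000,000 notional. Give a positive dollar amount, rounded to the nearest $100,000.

σ_{20d} = 1.65% × √20 = 7.379%.
ES multiplier = φ(z)/(1−α) = 0.175397/0.1 = 1.754.
ES = 7.379% × 1.754 = 12.943%; on $400,000,000: $51,772,000.

$51,800,000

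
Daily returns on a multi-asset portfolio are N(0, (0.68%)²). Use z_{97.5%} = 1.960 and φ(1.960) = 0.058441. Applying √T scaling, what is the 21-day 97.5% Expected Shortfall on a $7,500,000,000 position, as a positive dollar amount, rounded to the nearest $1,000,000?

σ_{21d} = 0.68% × √21 = 3.116%.
ES multiplier = φ(z)/(1−α) = 0.058441/0.025 = 2.338.
ES = 3.116% × 2.338 = 7.285%; on $7,500,000,000: $546,375,000.

$546,000,000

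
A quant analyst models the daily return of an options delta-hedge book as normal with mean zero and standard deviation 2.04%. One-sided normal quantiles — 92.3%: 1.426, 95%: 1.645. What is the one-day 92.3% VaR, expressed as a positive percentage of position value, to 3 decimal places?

2.909%

VaR = z·σ = 1.426 × 2.04% = 2.909%.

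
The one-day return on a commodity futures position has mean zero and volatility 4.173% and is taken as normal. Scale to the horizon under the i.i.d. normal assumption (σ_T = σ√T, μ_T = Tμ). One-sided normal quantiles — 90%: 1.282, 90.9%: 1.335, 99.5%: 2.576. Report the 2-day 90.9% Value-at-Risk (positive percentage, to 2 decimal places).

7.88%

σ_{2d} = 4.173% × √2 = 5.902%.
VaR = 1.335 × 5.902% = 7.879%.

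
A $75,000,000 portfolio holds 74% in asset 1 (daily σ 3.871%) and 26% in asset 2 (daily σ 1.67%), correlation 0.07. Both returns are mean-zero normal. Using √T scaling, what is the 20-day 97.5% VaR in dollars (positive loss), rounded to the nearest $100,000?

σ_p = √(0.74²·3.871² + 0.26²·1.67² + 2·0.07·0.74·0.26·3.871·1.67) = 2.927%.
σ_{20d} = 2.927% × √20 = 13.090%.
z(97.5%) = 1.960.
VaR = 1.960 × 13.090% = 25.656%; on $75,000,000 that is $19,242,000.

$19,200,000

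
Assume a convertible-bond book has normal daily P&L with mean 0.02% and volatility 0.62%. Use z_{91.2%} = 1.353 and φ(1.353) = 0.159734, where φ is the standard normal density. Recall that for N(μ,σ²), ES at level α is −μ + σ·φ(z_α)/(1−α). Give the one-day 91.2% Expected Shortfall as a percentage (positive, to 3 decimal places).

Tail multiplier: φ(z)/(1−α) = 0.159734 / 0.088 = 1.815.
ES = −(0.02%) + 0.62% × 1.815 = 1.105%.

1.105%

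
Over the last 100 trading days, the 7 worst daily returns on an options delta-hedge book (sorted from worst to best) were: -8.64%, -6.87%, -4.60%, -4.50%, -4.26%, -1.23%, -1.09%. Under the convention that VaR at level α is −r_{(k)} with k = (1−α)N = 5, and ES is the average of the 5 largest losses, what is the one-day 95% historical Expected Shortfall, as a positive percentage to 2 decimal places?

5.77%

The 5 worst returns sum to -28.87%.
ES = −(-28.87%) / 5 = 5.774% ≈ 5.77%.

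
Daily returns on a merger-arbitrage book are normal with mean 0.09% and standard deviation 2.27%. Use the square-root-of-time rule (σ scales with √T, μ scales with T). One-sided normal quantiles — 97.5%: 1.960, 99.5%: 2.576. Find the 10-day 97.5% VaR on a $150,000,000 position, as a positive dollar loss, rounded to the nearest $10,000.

σ_{10d} = 2.27% × √10 = 7.178%; μ_{10d} = 10 × 0.09% = 0.900%.
VaR = −(0.900%) + 1.960 × 7.178% = 13.169%.
On $150,000,000: 0.13169 × $150,000,000 = $19,753,500.

$19,750,000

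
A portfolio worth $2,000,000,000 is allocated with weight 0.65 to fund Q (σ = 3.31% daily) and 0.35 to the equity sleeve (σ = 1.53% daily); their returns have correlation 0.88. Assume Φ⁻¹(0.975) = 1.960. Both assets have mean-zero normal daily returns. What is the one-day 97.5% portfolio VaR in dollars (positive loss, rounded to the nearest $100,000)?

σ_p² = 0.65²·3.31² + 0.35²·1.53² + 2·0.88·0.65·0.35·3.31·1.53 = 6.9435 (%²).
σ_p = √6.9435 = 2.635%.
VaR = 1.960 × 2.635% = 5.165%; on $2,000,000,000 that is $103,300,000.

$103,300,000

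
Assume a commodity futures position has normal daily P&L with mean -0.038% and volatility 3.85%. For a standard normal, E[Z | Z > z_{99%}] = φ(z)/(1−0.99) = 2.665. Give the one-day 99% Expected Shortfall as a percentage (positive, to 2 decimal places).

10.30%

ES = −(-0.038%) + 3.85% × 2.665 = 10.298%.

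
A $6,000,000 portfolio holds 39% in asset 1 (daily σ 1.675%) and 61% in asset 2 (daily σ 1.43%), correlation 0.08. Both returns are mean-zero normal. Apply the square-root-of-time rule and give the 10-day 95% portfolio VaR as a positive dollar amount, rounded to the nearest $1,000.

σ_p = √(0.39²·1.675² + 0.61²·1.43² + 2·0.08·0.39·0.61·1.675·1.43) = 1.131%.
σ_{10d} = 1.131% × √10 = 3.577%.
z(95%) = 1.645.
VaR = 1.645 × 3.577% = 5.884%; on $6,000,000 that is $353,040.

$353,000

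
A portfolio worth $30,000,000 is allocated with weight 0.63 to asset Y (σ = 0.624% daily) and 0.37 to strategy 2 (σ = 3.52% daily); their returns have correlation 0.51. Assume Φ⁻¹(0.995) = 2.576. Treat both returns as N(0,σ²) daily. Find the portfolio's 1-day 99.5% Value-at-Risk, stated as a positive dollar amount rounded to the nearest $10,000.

σ_p² = 0.63²·0.624² + 0.37²·3.52² + 2·0.51·0.63·0.37·0.624·3.52 = 2.3730 (%²).
σ_p = √2.3730 = 1.540%.
VaR = 2.576 × 1.540% = 3.967%; on $30,000,000 that is $1,190,100.

$1,190,000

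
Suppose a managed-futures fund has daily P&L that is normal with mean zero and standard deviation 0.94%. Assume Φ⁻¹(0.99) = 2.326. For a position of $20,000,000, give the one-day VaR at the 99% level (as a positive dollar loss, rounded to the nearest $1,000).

$437,000

VaR = z·σ = 2.326 × 0.94% = 2.186%.
On $20,000,000: 0.02186 × $20,000,000 = $437,200.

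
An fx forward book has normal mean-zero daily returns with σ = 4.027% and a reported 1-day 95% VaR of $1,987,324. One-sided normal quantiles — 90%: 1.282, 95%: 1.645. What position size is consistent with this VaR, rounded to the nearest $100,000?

$30,000,000

VaR as a fraction of value: z·σ = 1.645 × 4.027% = 6.62441%.
Position = $1,987,324 / 0.0662442 = $29,999,992.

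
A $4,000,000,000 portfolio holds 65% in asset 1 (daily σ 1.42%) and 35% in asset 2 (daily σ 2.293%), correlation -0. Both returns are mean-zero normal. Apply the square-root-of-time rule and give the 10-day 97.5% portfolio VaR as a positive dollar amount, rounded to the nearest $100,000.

$303,200,000

σ_p = √(0.65²·1.42² + 0.35²·2.293² + 2·-0·0.65·0.35·1.42·2.293) = 1.223%.
σ_{10d} = 1.223% × √10 = 3.867%.
z(97.5%) = 1.960.
VaR = 1.960 × 3.867% = 7.579%; on $4,000,000,000 that is $303,160,000.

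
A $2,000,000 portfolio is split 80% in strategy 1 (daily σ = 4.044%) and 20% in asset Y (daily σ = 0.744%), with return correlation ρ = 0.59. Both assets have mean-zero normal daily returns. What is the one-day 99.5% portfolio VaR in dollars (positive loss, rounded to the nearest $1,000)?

σ_p² = 0.8²·4.044² + 0.2²·0.744² + 2·0.59·0.8·0.2·4.044·0.744 = 11.0567 (%²).
σ_p = √11.0567 = 3.325%.
At 99.5%, z = 2.576.
VaR = 2.576 × 3.325% = 8.565%; on $2,000,000 that is $171,300.

$171,000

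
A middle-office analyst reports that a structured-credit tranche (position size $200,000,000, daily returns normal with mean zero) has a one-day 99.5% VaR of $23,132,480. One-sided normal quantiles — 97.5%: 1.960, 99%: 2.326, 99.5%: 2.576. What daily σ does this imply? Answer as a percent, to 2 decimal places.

4.49%

VaR as a fraction: $23,132,480 / $200,000,000 = 11.566%.
σ = VaR / z = 11.566% / 2.576 = 4.490%.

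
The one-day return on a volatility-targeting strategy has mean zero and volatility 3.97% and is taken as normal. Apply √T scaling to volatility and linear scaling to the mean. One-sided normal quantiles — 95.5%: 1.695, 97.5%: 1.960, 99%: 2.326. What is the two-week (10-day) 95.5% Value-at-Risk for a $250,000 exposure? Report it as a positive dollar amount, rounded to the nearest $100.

$53,200

σ_{10d} = 3.97% × √10 = 12.554%.
VaR = 1.695 × 12.554% = 21.279%.
On $250,000: 0.21279 × $250,000 = $53,198.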